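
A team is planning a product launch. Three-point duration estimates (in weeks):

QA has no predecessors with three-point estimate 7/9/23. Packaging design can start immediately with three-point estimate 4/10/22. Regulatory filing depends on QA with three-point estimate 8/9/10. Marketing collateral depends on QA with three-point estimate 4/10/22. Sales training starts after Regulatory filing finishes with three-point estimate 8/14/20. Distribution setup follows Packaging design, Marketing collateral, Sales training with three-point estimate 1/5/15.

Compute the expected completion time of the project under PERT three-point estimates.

te_QA = (7 + 4·9 + 23)/6 = 66/6 = 11
te_Packaging design = (4 + 4·10 + 22)/6 = 66/6 = 11
te_Regulatory filing = (8 + 4·9 + 10)/6 = 54/6 = 9
te_Marketing collateral = (4 + 4·10 + 22)/6 = 66/6 = 11
te_Sales training = (8 + 4·14 + 20)/6 = 84/6 = 14
te_Distribution setup = (1 + 4·5 + 15)/6 = 36/6 = 6

Forward pass:
ES_QA = 0; EF_QA = 11
ES_Packaging design = 0; EF_Packaging design = 11
ES_Regulatory filing = 11; EF_Regulatory filing = 11+9 = 20
ES_Marketing collateral = 11; EF_Marketing collateral = 11+11 = 22
ES_Sales training = 20; EF_Sales training = 20+14 = 34
ES_Distribution setup = max(EF_Packaging design=11, EF_Marketing collateral=22, EF_Sales training=34) = 34; EF_Distribution setup = 34+6 = 40
Expected project duration μ = 40 weeks. Critical path: QA → Regulatory filing → Sales training → Distribution setup.

40 weeks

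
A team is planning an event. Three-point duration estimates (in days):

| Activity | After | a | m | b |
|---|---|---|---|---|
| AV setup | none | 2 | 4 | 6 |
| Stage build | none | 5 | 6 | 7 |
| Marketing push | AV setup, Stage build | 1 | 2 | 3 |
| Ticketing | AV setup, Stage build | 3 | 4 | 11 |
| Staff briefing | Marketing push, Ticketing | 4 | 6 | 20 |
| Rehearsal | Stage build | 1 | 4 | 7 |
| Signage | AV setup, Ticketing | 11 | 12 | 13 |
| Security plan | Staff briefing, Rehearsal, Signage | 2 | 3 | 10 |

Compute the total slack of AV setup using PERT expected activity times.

te_AV setup = (2 + 4·4 + 6)/6 = 24/6 = 4
te_Stage build = (5 + 4·6 + 7)/6 = 36/6 = 6
te_Marketing push = (1 + 4·2 + 3)/6 = 12/6 = 2
te_Ticketing = (3 + 4·4 + 11)/6 = 30/6 = 5
te_Staff briefing = (4 + 4·6 + 20)/6 = 48/6 = 8
te_Rehearsal = (1 + 4·4 + 7)/6 = 24/6 = 4
te_Signage = (11 + 4·12 + 13)/6 = 72/6 = 12
te_Security plan = (2 + 4·3 + 10)/6 = 24/6 = 4

Forward pass:
ES_AV setup = 0; EF_AV setup = 4
ES_Stage build = 0; EF_Stage build = 6
ES_Marketing push = max(EF_AV setup=4, EF_Stage build=6) = 6; EF_Marketing push = 6+2 = 8
ES_Ticketing = max(EF_AV setup=4, EF_Stage build=6) = 6; EF_Ticketing = 6+5 = 11
ES_Staff briefing = max(EF_Marketing push=8, EF_Ticketing=11) = 11; EF_Staff briefing = 11+8 = 19
ES_Rehearsal = 6; EF_Rehearsal = 6+4 = 10
ES_Signage = max(EF_AV setup=4, EF_Ticketing=11) = 11; EF_Signage = 11+12 = 23
ES_Security plan = max(EF_Staff briefing=19, EF_Rehearsal=10, EF_Signage=23) = 23; EF_Security plan = 23+4 = 27
Expected project duration μ = 27 days. Critical path: Stage build → Ticketing → Signage → Security plan.

Backward pass:
LF_Security plan = 27; LS_Security plan = 27−4 = 23
LF_Signage = LS_Security plan = 23; LS_Signage = 23−12 = 11
LF_Rehearsal = LS_Security plan = 23; LS_Rehearsal = 23−4 = 19
LF_Staff briefing = LS_Security plan = 23; LS_Staff briefing = 23−8 = 15
LF_Ticketing = min(LS_Staff briefing=15, LS_Signage=11) = 11; LS_Ticketing = 11−5 = 6
LF_Marketing push = LS_Staff briefing = 15; LS_Marketing push = 15−2 = 13
LF_Stage build = min(LS_Marketing push=13, LS_Ticketing=6, LS_Rehearsal=19) = 6; LS_Stage build = 6−6 = 0
LF_AV setup = min(LS_Marketing push=13, LS_Ticketing=6, LS_Signage=11) = 6; LS_AV setup = 6−4 = 2
Slack_AV setup = LS_AV setup − ES_AV setup = 2 − 0 = 2

2 days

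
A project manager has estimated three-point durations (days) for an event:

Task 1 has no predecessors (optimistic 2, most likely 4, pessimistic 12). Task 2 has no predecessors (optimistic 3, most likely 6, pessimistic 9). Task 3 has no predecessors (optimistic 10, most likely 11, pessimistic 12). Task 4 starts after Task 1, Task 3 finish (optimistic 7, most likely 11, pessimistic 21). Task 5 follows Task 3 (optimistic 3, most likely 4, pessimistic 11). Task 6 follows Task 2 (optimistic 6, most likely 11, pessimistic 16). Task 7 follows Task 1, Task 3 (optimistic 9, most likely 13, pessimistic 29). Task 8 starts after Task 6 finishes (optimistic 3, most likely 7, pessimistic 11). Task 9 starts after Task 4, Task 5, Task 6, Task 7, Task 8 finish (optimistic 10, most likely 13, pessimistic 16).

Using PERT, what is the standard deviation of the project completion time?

te_Task 1 = (2 + 4·4 + 12)/6 = 30/6 = 5; σ²_Task 1 = ((12−2)/6)² = 2.778
te_Task 2 = (3 + 4·6 + 9)/6 = 36/6 = 6; σ²_Task 2 = ((9−3)/6)² = 1.000
te_Task 3 = (10 + 4·11 + 12)/6 = 66/6 = 11; σ²_Task 3 = ((12−10)/6)² = 0.111
te_Task 4 = (7 + 4·11 + 21)/6 = 72/6 = 12; σ²_Task 4 = ((21−7)/6)² = 5.444
te_Task 5 = (3 + 4·4 + 11)/6 = 30/6 = 5; σ²_Task 5 = ((11−3)/6)² = 1.778
te_Task 6 = (6 + 4·11 + 16)/6 = 66/6 = 11; σ²_Task 6 = ((16−6)/6)² = 2.778
te_Task 7 = (9 + 4·13 + 29)/6 = 90/6 = 15; σ²_Task 7 = ((29−9)/6)² = 11.111
te_Task 8 = (3 + 4·7 + 11)/6 = 42/6 = 7; σ²_Task 8 = ((11−3)/6)² = 1.778
te_Task 9 = (10 + 4·13 + 16)/6 = 78/6 = 13; σ²_Task 9 = ((16−10)/6)² = 1.000

Forward pass:
ES_Task 1 = 0; EF_Task 1 = 5
ES_Task 2 = 0; EF_Task 2 = 6
ES_Task 3 = 0; EF_Task 3 = 11
ES_Task 4 = max(EF_Task 1=5, EF_Task 3=11) = 11; EF_Task 4 = 11+12 = 23
ES_Task 5 = 11; EF_Task 5 = 11+5 = 16
ES_Task 6 = 6; EF_Task 6 = 6+11 = 17
ES_Task 7 = max(EF_Task 1=5, EF_Task 3=11) = 11; EF_Task 7 = 11+15 = 26
ES_Task 8 = 17; EF_Task 8 = 17+7 = 24
ES_Task 9 = max(EF_Task 4=23, EF_Task 5=16, EF_Task 6=17, EF_Task 7=26, EF_Task 8=24) = 26; EF_Task 9 = 26+13 = 39
Expected project duration μ = 39 days. Critical path: Task 3 → Task 7 → Task 9.

Variance along critical path = 0.111 + 11.111 + 1.000 = 12.222
σ = √12.222 = 3.496 days

3.50 days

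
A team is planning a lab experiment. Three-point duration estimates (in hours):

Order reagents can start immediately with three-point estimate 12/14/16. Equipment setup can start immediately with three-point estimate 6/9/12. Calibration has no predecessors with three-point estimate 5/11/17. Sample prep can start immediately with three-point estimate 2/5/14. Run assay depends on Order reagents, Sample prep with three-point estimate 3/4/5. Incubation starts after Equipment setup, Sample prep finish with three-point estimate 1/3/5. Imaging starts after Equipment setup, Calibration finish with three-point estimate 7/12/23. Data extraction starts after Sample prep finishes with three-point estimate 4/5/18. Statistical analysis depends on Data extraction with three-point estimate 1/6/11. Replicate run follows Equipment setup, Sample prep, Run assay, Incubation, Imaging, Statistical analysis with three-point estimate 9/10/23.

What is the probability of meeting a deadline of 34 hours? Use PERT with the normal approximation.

0.312

te_Order reagents = (12 + 4·14 + 16)/6 = 84/6 = 14; σ²_Order reagents = ((16−12)/6)² = 0.444
te_Equipment setup = (6 + 4·9 + 12)/6 = 54/6 = 9; σ²_Equipment setup = ((12−6)/6)² = 1.000
te_Calibration = (5 + 4·11 + 17)/6 = 66/6 = 11; σ²_Calibration = ((17−5)/6)² = 4.000
te_Sample prep = (2 + 4·5 + 14)/6 = 36/6 = 6; σ²_Sample prep = ((14−2)/6)² = 4.000
te_Run assay = (3 + 4·4 + 5)/6 = 24/6 = 4; σ²_Run assay = ((5−3)/6)² = 0.111
te_Incubation = (1 + 4·3 + 5)/6 = 18/6 = 3; σ²_Incubation = ((5−1)/6)² = 0.444
te_Imaging = (7 + 4·12 + 23)/6 = 78/6 = 13; σ²_Imaging = ((23−7)/6)² = 7.111
te_Data extraction = (4 + 4·5 + 18)/6 = 42/6 = 7; σ²_Data extraction = ((18−4)/6)² = 5.444
te_Statistical analysis = (1 + 4·6 + 11)/6 = 36/6 = 6; σ²_Statistical analysis = ((11−1)/6)² = 2.778
te_Replicate run = (9 + 4·10 + 23)/6 = 72/6 = 12; σ²_Replicate run = ((23−9)/6)² = 5.444

Forward pass:
ES_Order reagents = 0; EF_Order reagents = 14
ES_Equipment setup = 0; EF_Equipment setup = 9
ES_Calibration = 0; EF_Calibration = 11
ES_Sample prep = 0; EF_Sample prep = 6
ES_Run assay = max(EF_Order reagents=14, EF_Sample prep=6) = 14; EF_Run assay = 14+4 = 18
ES_Incubation = max(EF_Equipment setup=9, EF_Sample prep=6) = 9; EF_Incubation = 9+3 = 12
ES_Imaging = max(EF_Equipment setup=9, EF_Calibration=11) = 11; EF_Imaging = 11+13 = 24
ES_Data extraction = 6; EF_Data extraction = 6+7 = 13
ES_Statistical analysis = 13; EF_Statistical analysis = 13+6 = 19
ES_Replicate run = max(EF_Equipment setup=9, EF_Sample prep=6, EF_Run assay=18, EF_Incubation=12, EF_Imaging=24, EF_Statistical analysis=19) = 24; EF_Replicate run = 24+12 = 36
Expected project duration μ = 36 hours. Critical path: Calibration → Imaging → Replicate run.

Variance along critical path = 4.000 + 7.111 + 5.444 = 16.556; σ = √16.556 = 4.069 hours.
Z = (34 − 36) / 4.069 = -0.492
P(T ≤ 34) = Φ(-0.492) ≈ 0.312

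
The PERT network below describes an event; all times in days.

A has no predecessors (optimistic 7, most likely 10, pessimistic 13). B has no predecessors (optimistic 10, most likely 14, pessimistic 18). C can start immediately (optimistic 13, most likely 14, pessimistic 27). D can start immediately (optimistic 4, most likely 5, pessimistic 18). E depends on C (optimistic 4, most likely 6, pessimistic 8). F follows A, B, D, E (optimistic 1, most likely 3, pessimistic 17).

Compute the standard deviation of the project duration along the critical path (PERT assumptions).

te_A = (7 + 4·10 + 13)/6 = 60/6 = 10; σ²_A = ((13−7)/6)² = 1.000
te_B = (10 + 4·14 + 18)/6 = 84/6 = 14; σ²_B = ((18−10)/6)² = 1.778
te_C = (13 + 4·14 + 27)/6 = 96/6 = 16; σ²_C = ((27−13)/6)² = 5.444
te_D = (4 + 4·5 + 18)/6 = 42/6 = 7; σ²_D = ((18−4)/6)² = 5.444
te_E = (4 + 4·6 + 8)/6 = 36/6 = 6; σ²_E = ((8−4)/6)² = 0.444
te_F = (1 + 4·3 + 17)/6 = 30/6 = 5; σ²_F = ((17−1)/6)² = 7.111

Forward pass:
ES_A = 0; EF_A = 10
ES_B = 0; EF_B = 14
ES_C = 0; EF_C = 16
ES_D = 0; EF_D = 7
ES_E = 16; EF_E = 16+6 = 22
ES_F = max(EF_A=10, EF_B=14, EF_D=7, EF_E=22) = 22; EF_F = 22+5 = 27
Expected project duration μ = 27 days. Critical path: C → E → F.

Variance along critical path = 5.444 + 0.444 + 7.111 = 13.000
σ = √13.000 = 3.606 days

3.61 days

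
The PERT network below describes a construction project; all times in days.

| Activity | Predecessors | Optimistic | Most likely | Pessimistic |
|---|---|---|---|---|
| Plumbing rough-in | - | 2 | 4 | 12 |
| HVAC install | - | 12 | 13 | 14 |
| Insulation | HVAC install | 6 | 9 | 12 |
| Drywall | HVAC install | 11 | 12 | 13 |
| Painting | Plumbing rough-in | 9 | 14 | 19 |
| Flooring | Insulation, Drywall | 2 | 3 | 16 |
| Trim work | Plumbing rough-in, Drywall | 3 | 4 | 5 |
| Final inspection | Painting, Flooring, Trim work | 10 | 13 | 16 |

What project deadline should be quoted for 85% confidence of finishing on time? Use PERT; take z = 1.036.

45.7 days

te_Plumbing rough-in = (2 + 4·4 + 12)/6 = 30/6 = 5; σ²_Plumbing rough-in = ((12−2)/6)² = 2.778
te_HVAC install = (12 + 4·13 + 14)/6 = 78/6 = 13; σ²_HVAC install = ((14−12)/6)² = 0.111
te_Insulation = (6 + 4·9 + 12)/6 = 54/6 = 9; σ²_Insulation = ((12−6)/6)² = 1.000
te_Drywall = (11 + 4·12 + 13)/6 = 72/6 = 12; σ²_Drywall = ((13−11)/6)² = 0.111
te_Painting = (9 + 4·14 + 19)/6 = 84/6 = 14; σ²_Painting = ((19−9)/6)² = 2.778
te_Flooring = (2 + 4·3 + 16)/6 = 30/6 = 5; σ²_Flooring = ((16−2)/6)² = 5.444
te_Trim work = (3 + 4·4 + 5)/6 = 24/6 = 4; σ²_Trim work = ((5−3)/6)² = 0.111
te_Final inspection = (10 + 4·13 + 16)/6 = 78/6 = 13; σ²_Final inspection = ((16−10)/6)² = 1.000

Forward pass:
ES_Plumbing rough-in = 0; EF_Plumbing rough-in = 5
ES_HVAC install = 0; EF_HVAC install = 13
ES_Insulation = 13; EF_Insulation = 13+9 = 22
ES_Drywall = 13; EF_Drywall = 13+12 = 25
ES_Painting = 5; EF_Painting = 5+14 = 19
ES_Flooring = max(EF_Insulation=22, EF_Drywall=25) = 25; EF_Flooring = 25+5 = 30
ES_Trim work = max(EF_Plumbing rough-in=5, EF_Drywall=25) = 25; EF_Trim work = 25+4 = 29
ES_Final inspection = max(EF_Painting=19, EF_Flooring=30, EF_Trim work=29) = 30; EF_Final inspection = 30+13 = 43
Expected project duration μ = 43 days. Critical path: HVAC install → Drywall → Flooring → Final inspection.

Variance along critical path = 0.111 + 0.111 + 5.444 + 1.000 = 6.667; σ = 2.582 days.
D = μ + z·σ = 43 + 1.036·2.582 = 45.7 days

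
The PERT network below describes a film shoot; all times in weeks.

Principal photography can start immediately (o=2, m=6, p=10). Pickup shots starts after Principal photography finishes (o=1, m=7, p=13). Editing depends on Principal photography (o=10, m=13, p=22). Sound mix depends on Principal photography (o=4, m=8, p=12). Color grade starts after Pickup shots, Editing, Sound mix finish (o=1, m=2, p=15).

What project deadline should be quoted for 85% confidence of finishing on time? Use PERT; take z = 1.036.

27.5 weeks

te_Principal photography = (2 + 4·6 + 10)/6 = 36/6 = 6; σ²_Principal photography = ((10−2)/6)² = 1.778
te_Pickup shots = (1 + 4·7 + 13)/6 = 42/6 = 7; σ²_Pickup shots = ((13−1)/6)² = 4.000
te_Editing = (10 + 4·13 + 22)/6 = 84/6 = 14; σ²_Editing = ((22−10)/6)² = 4.000
te_Sound mix = (4 + 4·8 + 12)/6 = 48/6 = 8; σ²_Sound mix = ((12−4)/6)² = 1.778
te_Color grade = (1 + 4·2 + 15)/6 = 24/6 = 4; σ²_Color grade = ((15−1)/6)² = 5.444

Forward pass:
ES_Principal photography = 0; EF_Principal photography = 6
ES_Pickup shots = 6; EF_Pickup shots = 6+7 = 13
ES_Editing = 6; EF_Editing = 6+14 = 20
ES_Sound mix = 6; EF_Sound mix = 6+8 = 14
ES_Color grade = max(EF_Pickup shots=13, EF_Editing=20, EF_Sound mix=14) = 20; EF_Color grade = 20+4 = 24
Expected project duration μ = 24 weeks. Critical path: Principal photography → Editing → Color grade.

Variance along critical path = 1.778 + 4.000 + 5.444 = 11.222; σ = 3.350 weeks.
D = μ + z·σ = 24 + 1.036·3.350 = 27.5 weeks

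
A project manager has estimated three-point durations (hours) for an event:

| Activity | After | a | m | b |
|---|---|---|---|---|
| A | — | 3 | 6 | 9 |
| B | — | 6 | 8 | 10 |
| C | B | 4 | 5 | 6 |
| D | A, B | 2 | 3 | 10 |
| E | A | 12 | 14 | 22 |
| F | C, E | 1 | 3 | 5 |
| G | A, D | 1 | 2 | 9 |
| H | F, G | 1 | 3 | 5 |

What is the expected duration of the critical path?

te_A = (3 + 4·6 + 9)/6 = 36/6 = 6
te_B = (6 + 4·8 + 10)/6 = 48/6 = 8
te_C = (4 + 4·5 + 6)/6 = 30/6 = 5
te_D = (2 + 4·3 + 10)/6 = 24/6 = 4
te_E = (12 + 4·14 + 22)/6 = 90/6 = 15
te_F = (1 + 4·3 + 5)/6 = 18/6 = 3
te_G = (1 + 4·2 + 9)/6 = 18/6 = 3
te_H = (1 + 4·3 + 5)/6 = 18/6 = 3

Forward pass:
ES_A = 0; EF_A = 6
ES_B = 0; EF_B = 8
ES_C = 8; EF_C = 8+5 = 13
ES_D = max(EF_A=6, EF_B=8) = 8; EF_D = 8+4 = 12
ES_E = 6; EF_E = 6+15 = 21
ES_F = max(EF_C=13, EF_E=21) = 21; EF_F = 21+3 = 24
ES_G = max(EF_A=6, EF_D=12) = 12; EF_G = 12+3 = 15
ES_H = max(EF_F=24, EF_G=15) = 24; EF_H = 24+3 = 27
Expected project duration μ = 27 hours. Critical path: A → E → F → H.

27 hours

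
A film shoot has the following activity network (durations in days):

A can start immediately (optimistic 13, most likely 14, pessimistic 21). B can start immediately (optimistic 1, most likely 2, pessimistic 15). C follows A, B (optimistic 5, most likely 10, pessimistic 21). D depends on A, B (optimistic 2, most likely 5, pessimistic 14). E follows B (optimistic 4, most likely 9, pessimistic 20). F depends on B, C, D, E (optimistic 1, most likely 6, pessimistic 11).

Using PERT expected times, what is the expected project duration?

32 days

te_A = (13 + 4·14 + 21)/6 = 90/6 = 15
te_B = (1 + 4·2 + 15)/6 = 24/6 = 4
te_C = (5 + 4·10 + 21)/6 = 66/6 = 11
te_D = (2 + 4·5 + 14)/6 = 36/6 = 6
te_E = (4 + 4·9 + 20)/6 = 60/6 = 10
te_F = (1 + 4·6 + 11)/6 = 36/6 = 6

Forward pass:
ES_A = 0; EF_A = 15
ES_B = 0; EF_B = 4
ES_C = max(EF_A=15, EF_B=4) = 15; EF_C = 15+11 = 26
ES_D = max(EF_A=15, EF_B=4) = 15; EF_D = 15+6 = 21
ES_E = 4; EF_E = 4+10 = 14
ES_F = max(EF_B=4, EF_C=26, EF_D=21, EF_E=14) = 26; EF_F = 26+6 = 32
Expected project duration μ = 32 days. Critical path: A → C → F.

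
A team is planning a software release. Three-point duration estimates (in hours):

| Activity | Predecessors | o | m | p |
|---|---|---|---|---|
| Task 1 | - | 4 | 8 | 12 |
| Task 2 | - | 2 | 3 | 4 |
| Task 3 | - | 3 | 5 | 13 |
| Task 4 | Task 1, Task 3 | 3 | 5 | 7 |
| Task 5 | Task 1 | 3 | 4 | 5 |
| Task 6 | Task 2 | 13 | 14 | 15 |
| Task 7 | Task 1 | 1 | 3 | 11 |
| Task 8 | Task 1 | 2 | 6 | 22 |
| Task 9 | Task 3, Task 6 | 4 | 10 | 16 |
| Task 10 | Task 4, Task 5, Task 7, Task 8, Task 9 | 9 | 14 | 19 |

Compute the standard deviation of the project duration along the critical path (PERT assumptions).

2.65 hours

te_Task 1 = (4 + 4·8 + 12)/6 = 48/6 = 8; σ²_Task 1 = ((12−4)/6)² = 1.778
te_Task 2 = (2 + 4·3 + 4)/6 = 18/6 = 3; σ²_Task 2 = ((4−2)/6)² = 0.111
te_Task 3 = (3 + 4·5 + 13)/6 = 36/6 = 6; σ²_Task 3 = ((13−3)/6)² = 2.778
te_Task 4 = (3 + 4·5 + 7)/6 = 30/6 = 5; σ²_Task 4 = ((7−3)/6)² = 0.444
te_Task 5 = (3 + 4·4 + 5)/6 = 24/6 = 4; σ²_Task 5 = ((5−3)/6)² = 0.111
te_Task 6 = (13 + 4·14 + 15)/6 = 84/6 = 14; σ²_Task 6 = ((15−13)/6)² = 0.111
te_Task 7 = (1 + 4·3 + 11)/6 = 24/6 = 4; σ²_Task 7 = ((11−1)/6)² = 2.778
te_Task 8 = (2 + 4·6 + 22)/6 = 48/6 = 8; σ²_Task 8 = ((22−2)/6)² = 11.111
te_Task 9 = (4 + 4·10 + 16)/6 = 60/6 = 10; σ²_Task 9 = ((16−4)/6)² = 4.000
te_Task 10 = (9 + 4·14 + 19)/6 = 84/6 = 14; σ²_Task 10 = ((19−9)/6)² = 2.778

Forward pass:
ES_Task 1 = 0; EF_Task 1 = 8
ES_Task 2 = 0; EF_Task 2 = 3
ES_Task 3 = 0; EF_Task 3 = 6
ES_Task 4 = max(EF_Task 1=8, EF_Task 3=6) = 8; EF_Task 4 = 8+5 = 13
ES_Task 5 = 8; EF_Task 5 = 8+4 = 12
ES_Task 6 = 3; EF_Task 6 = 3+14 = 17
ES_Task 7 = 8; EF_Task 7 = 8+4 = 12
ES_Task 8 = 8; EF_Task 8 = 8+8 = 16
ES_Task 9 = max(EF_Task 3=6, EF_Task 6=17) = 17; EF_Task 9 = 17+10 = 27
ES_Task 10 = max(EF_Task 4=13, EF_Task 5=12, EF_Task 7=12, EF_Task 8=16, EF_Task 9=27) = 27; EF_Task 10 = 27+14 = 41
Expected project duration μ = 41 hours. Critical path: Task 2 → Task 6 → Task 9 → Task 10.

Variance along critical path = 0.111 + 0.111 + 4.000 + 2.778 = 7.000
σ = √7.000 = 2.646 hours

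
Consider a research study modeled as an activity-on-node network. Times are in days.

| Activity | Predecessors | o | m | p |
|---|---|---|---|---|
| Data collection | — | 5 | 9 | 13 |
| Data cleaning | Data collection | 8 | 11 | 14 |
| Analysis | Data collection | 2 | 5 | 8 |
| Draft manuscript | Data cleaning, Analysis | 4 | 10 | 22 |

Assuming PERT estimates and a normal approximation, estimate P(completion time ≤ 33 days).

0.720

te_Data collection = (5 + 4·9 + 13)/6 = 54/6 = 9; σ²_Data collection = ((13−5)/6)² = 1.778
te_Data cleaning = (8 + 4·11 + 14)/6 = 66/6 = 11; σ²_Data cleaning = ((14−8)/6)² = 1.000
te_Analysis = (2 + 4·5 + 8)/6 = 30/6 = 5; σ²_Analysis = ((8−2)/6)² = 1.000
te_Draft manuscript = (4 + 4·10 + 22)/6 = 66/6 = 11; σ²_Draft manuscript = ((22−4)/6)² = 9.000

Forward pass:
ES_Data collection = 0; EF_Data collection = 9
ES_Data cleaning = 9; EF_Data cleaning = 9+11 = 20
ES_Analysis = 9; EF_Analysis = 9+5 = 14
ES_Draft manuscript = max(EF_Data cleaning=20, EF_Analysis=14) = 20; EF_Draft manuscript = 20+11 = 31
Expected project duration μ = 31 days. Critical path: Data collection → Data cleaning → Draft manuscript.

Variance along critical path = 1.778 + 1.000 + 9.000 = 11.778; σ = √11.778 = 3.432 days.
Z = (33 − 31) / 3.432 = 0.583
P(T ≤ 33) = Φ(0.583) ≈ 0.720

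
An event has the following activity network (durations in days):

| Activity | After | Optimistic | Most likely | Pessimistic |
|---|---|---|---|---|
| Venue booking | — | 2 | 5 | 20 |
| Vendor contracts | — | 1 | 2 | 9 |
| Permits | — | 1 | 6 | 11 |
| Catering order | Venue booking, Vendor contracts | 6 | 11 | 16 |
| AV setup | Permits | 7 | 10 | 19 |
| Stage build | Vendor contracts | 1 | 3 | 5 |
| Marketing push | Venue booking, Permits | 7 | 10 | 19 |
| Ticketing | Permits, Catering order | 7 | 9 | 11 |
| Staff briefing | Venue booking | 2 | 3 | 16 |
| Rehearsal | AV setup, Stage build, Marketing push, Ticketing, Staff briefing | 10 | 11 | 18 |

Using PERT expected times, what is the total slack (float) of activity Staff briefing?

te_Venue booking = (2 + 4·5 + 20)/6 = 42/6 = 7
te_Vendor contracts = (1 + 4·2 + 9)/6 = 18/6 = 3
te_Permits = (1 + 4·6 + 11)/6 = 36/6 = 6
te_Catering order = (6 + 4·11 + 16)/6 = 66/6 = 11
te_AV setup = (7 + 4·10 + 19)/6 = 66/6 = 11
te_Stage build = (1 + 4·3 + 5)/6 = 18/6 = 3
te_Marketing push = (7 + 4·10 + 19)/6 = 66/6 = 11
te_Ticketing = (7 + 4·9 + 11)/6 = 54/6 = 9
te_Staff briefing = (2 + 4·3 + 16)/6 = 30/6 = 5
te_Rehearsal = (10 + 4·11 + 18)/6 = 72/6 = 12

Forward pass:
ES_Venue booking = 0; EF_Venue booking = 7
ES_Vendor contracts = 0; EF_Vendor contracts = 3
ES_Permits = 0; EF_Permits = 6
ES_Catering order = max(EF_Venue booking=7, EF_Vendor contracts=3) = 7; EF_Catering order = 7+11 = 18
ES_AV setup = 6; EF_AV setup = 6+11 = 17
ES_Stage build = 3; EF_Stage build = 3+3 = 6
ES_Marketing push = max(EF_Venue booking=7, EF_Permits=6) = 7; EF_Marketing push = 7+11 = 18
ES_Ticketing = max(EF_Permits=6, EF_Catering order=18) = 18; EF_Ticketing = 18+9 = 27
ES_Staff briefing = 7; EF_Staff briefing = 7+5 = 12
ES_Rehearsal = max(EF_AV setup=17, EF_Stage build=6, EF_Marketing push=18, EF_Ticketing=27, EF_Staff briefing=12) = 27; EF_Rehearsal = 27+12 = 39
Expected project duration μ = 39 days. Critical path: Venue booking → Catering order → Ticketing → Rehearsal.

Backward pass:
LF_Rehearsal = 39; LS_Rehearsal = 39−12 = 27
LF_Staff briefing = LS_Rehearsal = 27; LS_Staff briefing = 27−5 = 22
LF_Ticketing = LS_Rehearsal = 27; LS_Ticketing = 27−9 = 18
LF_Marketing push = LS_Rehearsal = 27; LS_Marketing push = 27−11 = 16
LF_Stage build = LS_Rehearsal = 27; LS_Stage build = 27−3 = 24
LF_AV setup = LS_Rehearsal = 27; LS_AV setup = 27−11 = 16
LF_Catering order = LS_Ticketing = 18; LS_Catering order = 18−11 = 7
LF_Permits = min(LS_AV setup=16, LS_Marketing push=16, LS_Ticketing=18) = 16; LS_Permits = 16−6 = 10
LF_Vendor contracts = min(LS_Catering order=7, LS_Stage build=24) = 7; LS_Vendor contracts = 7−3 = 4
LF_Venue booking = min(LS_Catering order=7, LS_Marketing push=16, LS_Staff briefing=22) = 7; LS_Venue booking = 7−7 = 0
Slack_Staff briefing = LS_Staff briefing − ES_Staff briefing = 22 − 7 = 15

15 days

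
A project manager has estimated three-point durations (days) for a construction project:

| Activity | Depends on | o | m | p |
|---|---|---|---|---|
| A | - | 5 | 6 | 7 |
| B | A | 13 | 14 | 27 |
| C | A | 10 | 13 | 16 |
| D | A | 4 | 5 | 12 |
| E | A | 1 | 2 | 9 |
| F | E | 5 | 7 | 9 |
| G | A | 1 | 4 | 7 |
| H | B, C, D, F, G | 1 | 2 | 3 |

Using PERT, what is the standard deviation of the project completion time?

2.38 days

te_A = (5 + 4·6 + 7)/6 = 36/6 = 6; σ²_A = ((7−5)/6)² = 0.111
te_B = (13 + 4·14 + 27)/6 = 96/6 = 16; σ²_B = ((27−13)/6)² = 5.444
te_C = (10 + 4·13 + 16)/6 = 78/6 = 13; σ²_C = ((16−10)/6)² = 1.000
te_D = (4 + 4·5 + 12)/6 = 36/6 = 6; σ²_D = ((12−4)/6)² = 1.778
te_E = (1 + 4·2 + 9)/6 = 18/6 = 3; σ²_E = ((9−1)/6)² = 1.778
te_F = (5 + 4·7 + 9)/6 = 42/6 = 7; σ²_F = ((9−5)/6)² = 0.444
te_G = (1 + 4·4 + 7)/6 = 24/6 = 4; σ²_G = ((7−1)/6)² = 1.000
te_H = (1 + 4·2 + 3)/6 = 12/6 = 2; σ²_H = ((3−1)/6)² = 0.111

Forward pass:
ES_A = 0; EF_A = 6
ES_B = 6; EF_B = 6+16 = 22
ES_C = 6; EF_C = 6+13 = 19
ES_D = 6; EF_D = 6+6 = 12
ES_E = 6; EF_E = 6+3 = 9
ES_F = 9; EF_F = 9+7 = 16
ES_G = 6; EF_G = 6+4 = 10
ES_H = max(EF_B=22, EF_C=19, EF_D=12, EF_F=16, EF_G=10) = 22; EF_H = 22+2 = 24
Expected project duration μ = 24 days. Critical path: A → B → H.

Variance along critical path = 0.111 + 5.444 + 0.111 = 5.667
σ = √5.667 = 2.380 days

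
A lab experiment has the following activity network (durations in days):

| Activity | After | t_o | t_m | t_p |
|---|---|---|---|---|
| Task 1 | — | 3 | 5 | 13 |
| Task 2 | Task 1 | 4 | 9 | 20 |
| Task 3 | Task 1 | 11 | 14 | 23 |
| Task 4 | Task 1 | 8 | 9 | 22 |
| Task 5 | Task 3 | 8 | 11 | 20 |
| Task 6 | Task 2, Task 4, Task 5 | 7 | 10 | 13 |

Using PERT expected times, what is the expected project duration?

te_Task 1 = (3 + 4·5 + 13)/6 = 36/6 = 6
te_Task 2 = (4 + 4·9 + 20)/6 = 60/6 = 10
te_Task 3 = (11 + 4·14 + 23)/6 = 90/6 = 15
te_Task 4 = (8 + 4·9 + 22)/6 = 66/6 = 11
te_Task 5 = (8 + 4·11 + 20)/6 = 72/6 = 12
te_Task 6 = (7 + 4·10 + 13)/6 = 60/6 = 10

Forward pass:
ES_Task 1 = 0; EF_Task 1 = 6
ES_Task 2 = 6; EF_Task 2 = 6+10 = 16
ES_Task 3 = 6; EF_Task 3 = 6+15 = 21
ES_Task 4 = 6; EF_Task 4 = 6+11 = 17
ES_Task 5 = 21; EF_Task 5 = 21+12 = 33
ES_Task 6 = max(EF_Task 2=16, EF_Task 4=17, EF_Task 5=33) = 33; EF_Task 6 = 33+10 = 43
Expected project duration μ = 43 days. Critical path: Task 1 → Task 3 → Task 5 → Task 6.

43 days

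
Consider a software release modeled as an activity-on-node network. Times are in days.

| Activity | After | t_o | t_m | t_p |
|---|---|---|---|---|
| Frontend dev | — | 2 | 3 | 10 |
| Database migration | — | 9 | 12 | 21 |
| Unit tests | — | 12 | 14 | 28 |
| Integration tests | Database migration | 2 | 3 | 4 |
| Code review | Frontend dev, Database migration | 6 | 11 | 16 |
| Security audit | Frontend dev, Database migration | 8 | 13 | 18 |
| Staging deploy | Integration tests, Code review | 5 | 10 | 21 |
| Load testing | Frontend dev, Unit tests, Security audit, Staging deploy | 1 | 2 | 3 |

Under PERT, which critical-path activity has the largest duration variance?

Staging deploy

te_Frontend dev = (2 + 4·3 + 10)/6 = 24/6 = 4; σ²_Frontend dev = ((10−2)/6)² = 1.778
te_Database migration = (9 + 4·12 + 21)/6 = 78/6 = 13; σ²_Database migration = ((21−9)/6)² = 4.000
te_Unit tests = (12 + 4·14 + 28)/6 = 96/6 = 16; σ²_Unit tests = ((28−12)/6)² = 7.111
te_Integration tests = (2 + 4·3 + 4)/6 = 18/6 = 3; σ²_Integration tests = ((4−2)/6)² = 0.111
te_Code review = (6 + 4·11 + 16)/6 = 66/6 = 11; σ²_Code review = ((16−6)/6)² = 2.778
te_Security audit = (8 + 4·13 + 18)/6 = 78/6 = 13; σ²_Security audit = ((18−8)/6)² = 2.778
te_Staging deploy = (5 + 4·10 + 21)/6 = 66/6 = 11; σ²_Staging deploy = ((21−5)/6)² = 7.111
te_Load testing = (1 + 4·2 + 3)/6 = 12/6 = 2; σ²_Load testing = ((3−1)/6)² = 0.111

Forward pass:
ES_Frontend dev = 0; EF_Frontend dev = 4
ES_Database migration = 0; EF_Database migration = 13
ES_Unit tests = 0; EF_Unit tests = 16
ES_Integration tests = 13; EF_Integration tests = 13+3 = 16
ES_Code review = max(EF_Frontend dev=4, EF_Database migration=13) = 13; EF_Code review = 13+11 = 24
ES_Security audit = max(EF_Frontend dev=4, EF_Database migration=13) = 13; EF_Security audit = 13+13 = 26
ES_Staging deploy = max(EF_Integration tests=16, EF_Code review=24) = 24; EF_Staging deploy = 24+11 = 35
ES_Load testing = max(EF_Frontend dev=4, EF_Unit tests=16, EF_Security audit=26, EF_Staging deploy=35) = 35; EF_Load testing = 35+2 = 37
Expected project duration μ = 37 days. Critical path: Database migration → Code review → Staging deploy → Load testing.

Variances on critical path: σ²_Database migration=4.000, σ²_Code review=2.778, σ²_Staging deploy=7.111, σ²_Load testing=0.111.
Largest is σ²_Staging deploy = 7.111.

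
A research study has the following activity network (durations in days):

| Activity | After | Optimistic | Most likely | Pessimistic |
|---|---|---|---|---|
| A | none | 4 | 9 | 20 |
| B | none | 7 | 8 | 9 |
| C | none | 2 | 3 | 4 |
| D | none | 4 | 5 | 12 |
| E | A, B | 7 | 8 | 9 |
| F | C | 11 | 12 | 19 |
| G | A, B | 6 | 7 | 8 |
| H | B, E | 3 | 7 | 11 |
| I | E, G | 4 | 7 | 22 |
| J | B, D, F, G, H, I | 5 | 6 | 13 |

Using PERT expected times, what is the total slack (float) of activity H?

2 days

te_A = (4 + 4·9 + 20)/6 = 60/6 = 10
te_B = (7 + 4·8 + 9)/6 = 48/6 = 8
te_C = (2 + 4·3 + 4)/6 = 18/6 = 3
te_D = (4 + 4·5 + 12)/6 = 36/6 = 6
te_E = (7 + 4·8 + 9)/6 = 48/6 = 8
te_F = (11 + 4·12 + 19)/6 = 78/6 = 13
te_G = (6 + 4·7 + 8)/6 = 42/6 = 7
te_H = (3 + 4·7 + 11)/6 = 42/6 = 7
te_I = (4 + 4·7 + 22)/6 = 54/6 = 9
te_J = (5 + 4·6 + 13)/6 = 42/6 = 7

Forward pass:
ES_A = 0; EF_A = 10
ES_B = 0; EF_B = 8
ES_C = 0; EF_C = 3
ES_D = 0; EF_D = 6
ES_E = max(EF_A=10, EF_B=8) = 10; EF_E = 10+8 = 18
ES_F = 3; EF_F = 3+13 = 16
ES_G = max(EF_A=10, EF_B=8) = 10; EF_G = 10+7 = 17
ES_H = max(EF_B=8, EF_E=18) = 18; EF_H = 18+7 = 25
ES_I = max(EF_E=18, EF_G=17) = 18; EF_I = 18+9 = 27
ES_J = max(EF_B=8, EF_D=6, EF_F=16, EF_G=17, EF_H=25, EF_I=27) = 27; EF_J = 27+7 = 34
Expected project duration μ = 34 days. Critical path: A → E → I → J.

Backward pass:
LF_J = 34; LS_J = 34−7 = 27
LF_I = LS_J = 27; LS_I = 27−9 = 18
LF_H = LS_J = 27; LS_H = 27−7 = 20
LF_G = min(LS_I=18, LS_J=27) = 18; LS_G = 18−7 = 11
LF_F = LS_J = 27; LS_F = 27−13 = 14
LF_E = min(LS_H=20, LS_I=18) = 18; LS_E = 18−8 = 10
LF_D = LS_J = 27; LS_D = 27−6 = 21
LF_C = LS_F = 14; LS_C = 14−3 = 11
LF_B = min(LS_E=10, LS_G=11, LS_H=20, LS_J=27) = 10; LS_B = 10−8 = 2
LF_A = min(LS_E=10, LS_G=11) = 10; LS_A = 10−10 = 0
Slack_H = LS_H − ES_H = 20 − 18 = 2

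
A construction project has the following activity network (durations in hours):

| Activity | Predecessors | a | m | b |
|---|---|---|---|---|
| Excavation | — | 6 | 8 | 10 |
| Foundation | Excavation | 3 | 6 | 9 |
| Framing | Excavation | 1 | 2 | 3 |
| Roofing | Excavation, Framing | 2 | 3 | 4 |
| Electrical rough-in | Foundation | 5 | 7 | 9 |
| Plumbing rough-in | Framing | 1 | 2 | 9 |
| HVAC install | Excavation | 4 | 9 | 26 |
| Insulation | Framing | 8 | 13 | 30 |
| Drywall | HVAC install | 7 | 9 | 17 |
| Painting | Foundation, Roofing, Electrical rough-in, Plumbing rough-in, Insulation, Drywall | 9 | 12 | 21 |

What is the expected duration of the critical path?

te_Excavation = (6 + 4·8 + 10)/6 = 48/6 = 8
te_Foundation = (3 + 4·6 + 9)/6 = 36/6 = 6
te_Framing = (1 + 4·2 + 3)/6 = 12/6 = 2
te_Roofing = (2 + 4·3 + 4)/6 = 18/6 = 3
te_Electrical rough-in = (5 + 4·7 + 9)/6 = 42/6 = 7
te_Plumbing rough-in = (1 + 4·2 + 9)/6 = 18/6 = 3
te_HVAC install = (4 + 4·9 + 26)/6 = 66/6 = 11
te_Insulation = (8 + 4·13 + 30)/6 = 90/6 = 15
te_Drywall = (7 + 4·9 + 17)/6 = 60/6 = 10
te_Painting = (9 + 4·12 + 21)/6 = 78/6 = 13

Forward pass:
ES_Excavation = 0; EF_Excavation = 8
ES_Foundation = 8; EF_Foundation = 8+6 = 14
ES_Framing = 8; EF_Framing = 8+2 = 10
ES_Roofing = max(EF_Excavation=8, EF_Framing=10) = 10; EF_Roofing = 10+3 = 13
ES_Electrical rough-in = 14; EF_Electrical rough-in = 14+7 = 21
ES_Plumbing rough-in = 10; EF_Plumbing rough-in = 10+3 = 13
ES_HVAC install = 8; EF_HVAC install = 8+11 = 19
ES_Insulation = 10; EF_Insulation = 10+15 = 25
ES_Drywall = 19; EF_Drywall = 19+10 = 29
ES_Painting = max(EF_Foundation=14, EF_Roofing=13, EF_Electrical rough-in=21, EF_Plumbing rough-in=13, EF_Insulation=25, EF_Drywall=29) = 29; EF_Painting = 29+13 = 42
Expected project duration μ = 42 hours. Critical path: Excavation → HVAC install → Drywall → Painting.

42 hours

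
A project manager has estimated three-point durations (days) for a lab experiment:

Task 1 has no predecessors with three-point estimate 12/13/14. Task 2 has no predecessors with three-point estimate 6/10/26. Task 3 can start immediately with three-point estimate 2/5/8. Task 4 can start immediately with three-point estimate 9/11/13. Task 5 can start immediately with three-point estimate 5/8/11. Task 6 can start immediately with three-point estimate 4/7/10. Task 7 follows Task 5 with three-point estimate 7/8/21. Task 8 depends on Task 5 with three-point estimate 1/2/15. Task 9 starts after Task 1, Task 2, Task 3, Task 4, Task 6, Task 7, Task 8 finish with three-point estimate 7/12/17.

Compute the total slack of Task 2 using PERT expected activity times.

te_Task 1 = (12 + 4·13 + 14)/6 = 78/6 = 13
te_Task 2 = (6 + 4·10 + 26)/6 = 72/6 = 12
te_Task 3 = (2 + 4·5 + 8)/6 = 30/6 = 5
te_Task 4 = (9 + 4·11 + 13)/6 = 66/6 = 11
te_Task 5 = (5 + 4·8 + 11)/6 = 48/6 = 8
te_Task 6 = (4 + 4·7 + 10)/6 = 42/6 = 7
te_Task 7 = (7 + 4·8 + 21)/6 = 60/6 = 10
te_Task 8 = (1 + 4·2 + 15)/6 = 24/6 = 4
te_Task 9 = (7 + 4·12 + 17)/6 = 72/6 = 12

Forward pass:
ES_Task 1 = 0; EF_Task 1 = 13
ES_Task 2 = 0; EF_Task 2 = 12
ES_Task 3 = 0; EF_Task 3 = 5
ES_Task 4 = 0; EF_Task 4 = 11
ES_Task 5 = 0; EF_Task 5 = 8
ES_Task 6 = 0; EF_Task 6 = 7
ES_Task 7 = 8; EF_Task 7 = 8+10 = 18
ES_Task 8 = 8; EF_Task 8 = 8+4 = 12
ES_Task 9 = max(EF_Task 1=13, EF_Task 2=12, EF_Task 3=5, EF_Task 4=11, EF_Task 6=7, EF_Task 7=18, EF_Task 8=12) = 18; EF_Task 9 = 18+12 = 30
Expected project duration μ = 30 days. Critical path: Task 5 → Task 7 → Task 9.

Backward pass:
LF_Task 9 = 30; LS_Task 9 = 30−12 = 18
LF_Task 8 = LS_Task 9 = 18; LS_Task 8 = 18−4 = 14
LF_Task 7 = LS_Task 9 = 18; LS_Task 7 = 18−10 = 8
LF_Task 6 = LS_Task 9 = 18; LS_Task 6 = 18−7 = 11
LF_Task 5 = min(LS_Task 7=8, LS_Task 8=14) = 8; LS_Task 5 = 8−8 = 0
LF_Task 4 = LS_Task 9 = 18; LS_Task 4 = 18−11 = 7
LF_Task 3 = LS_Task 9 = 18; LS_Task 3 = 18−5 = 13
LF_Task 2 = LS_Task 9 = 18; LS_Task 2 = 18−12 = 6
LF_Task 1 = LS_Task 9 = 18; LS_Task 1 = 18−13 = 5
Slack_Task 2 = LS_Task 2 − ES_Task 2 = 6 − 0 = 6

6 days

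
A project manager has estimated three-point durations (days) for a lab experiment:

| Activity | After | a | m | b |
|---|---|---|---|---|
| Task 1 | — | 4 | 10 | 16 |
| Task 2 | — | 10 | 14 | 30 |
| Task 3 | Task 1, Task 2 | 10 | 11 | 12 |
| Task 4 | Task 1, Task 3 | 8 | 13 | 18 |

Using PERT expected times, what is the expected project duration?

te_Task 1 = (4 + 4·10 + 16)/6 = 60/6 = 10
te_Task 2 = (10 + 4·14 + 30)/6 = 96/6 = 16
te_Task 3 = (10 + 4·11 + 12)/6 = 66/6 = 11
te_Task 4 = (8 + 4·13 + 18)/6 = 78/6 = 13

Forward pass:
ES_Task 1 = 0; EF_Task 1 = 10
ES_Task 2 = 0; EF_Task 2 = 16
ES_Task 3 = max(EF_Task 1=10, EF_Task 2=16) = 16; EF_Task 3 = 16+11 = 27
ES_Task 4 = max(EF_Task 1=10, EF_Task 3=27) = 27; EF_Task 4 = 27+13 = 40
Expected project duration μ = 40 days. Critical path: Task 2 → Task 3 → Task 4.

40 days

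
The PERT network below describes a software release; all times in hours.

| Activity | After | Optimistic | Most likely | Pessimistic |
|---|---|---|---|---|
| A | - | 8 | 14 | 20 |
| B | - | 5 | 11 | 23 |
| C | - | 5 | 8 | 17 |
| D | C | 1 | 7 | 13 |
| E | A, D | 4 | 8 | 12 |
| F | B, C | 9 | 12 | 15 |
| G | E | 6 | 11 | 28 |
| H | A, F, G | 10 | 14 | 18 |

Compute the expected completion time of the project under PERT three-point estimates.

te_A = (8 + 4·14 + 20)/6 = 84/6 = 14
te_B = (5 + 4·11 + 23)/6 = 72/6 = 12
te_C = (5 + 4·8 + 17)/6 = 54/6 = 9
te_D = (1 + 4·7 + 13)/6 = 42/6 = 7
te_E = (4 + 4·8 + 12)/6 = 48/6 = 8
te_F = (9 + 4·12 + 15)/6 = 72/6 = 12
te_G = (6 + 4·11 + 28)/6 = 78/6 = 13
te_H = (10 + 4·14 + 18)/6 = 84/6 = 14

Forward pass:
ES_A = 0; EF_A = 14
ES_B = 0; EF_B = 12
ES_C = 0; EF_C = 9
ES_D = 9; EF_D = 9+7 = 16
ES_E = max(EF_A=14, EF_D=16) = 16; EF_E = 16+8 = 24
ES_F = max(EF_B=12, EF_C=9) = 12; EF_F = 12+12 = 24
ES_G = 24; EF_G = 24+13 = 37
ES_H = max(EF_A=14, EF_F=24, EF_G=37) = 37; EF_H = 37+14 = 51
Expected project duration μ = 51 hours. Critical path: C → D → E → G → H.

51 hours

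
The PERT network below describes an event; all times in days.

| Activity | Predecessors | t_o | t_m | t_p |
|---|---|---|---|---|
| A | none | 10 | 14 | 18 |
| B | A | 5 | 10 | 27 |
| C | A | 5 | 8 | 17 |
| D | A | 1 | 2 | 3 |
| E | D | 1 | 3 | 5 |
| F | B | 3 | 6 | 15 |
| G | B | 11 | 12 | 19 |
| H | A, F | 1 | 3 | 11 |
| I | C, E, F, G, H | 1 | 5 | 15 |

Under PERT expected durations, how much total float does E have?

20 days

te_A = (10 + 4·14 + 18)/6 = 84/6 = 14
te_B = (5 + 4·10 + 27)/6 = 72/6 = 12
te_C = (5 + 4·8 + 17)/6 = 54/6 = 9
te_D = (1 + 4·2 + 3)/6 = 12/6 = 2
te_E = (1 + 4·3 + 5)/6 = 18/6 = 3
te_F = (3 + 4·6 + 15)/6 = 42/6 = 7
te_G = (11 + 4·12 + 19)/6 = 78/6 = 13
te_H = (1 + 4·3 + 11)/6 = 24/6 = 4
te_I = (1 + 4·5 + 15)/6 = 36/6 = 6

Forward pass:
ES_A = 0; EF_A = 14
ES_B = 14; EF_B = 14+12 = 26
ES_C = 14; EF_C = 14+9 = 23
ES_D = 14; EF_D = 14+2 = 16
ES_E = 16; EF_E = 16+3 = 19
ES_F = 26; EF_F = 26+7 = 33
ES_G = 26; EF_G = 26+13 = 39
ES_H = max(EF_A=14, EF_F=33) = 33; EF_H = 33+4 = 37
ES_I = max(EF_C=23, EF_E=19, EF_F=33, EF_G=39, EF_H=37) = 39; EF_I = 39+6 = 45
Expected project duration μ = 45 days. Critical path: A → B → G → I.

Backward pass:
LF_I = 45; LS_I = 45−6 = 39
LF_H = LS_I = 39; LS_H = 39−4 = 35
LF_G = LS_I = 39; LS_G = 39−13 = 26
LF_F = min(LS_H=35, LS_I=39) = 35; LS_F = 35−7 = 28
LF_E = LS_I = 39; LS_E = 39−3 = 36
LF_D = LS_E = 36; LS_D = 36−2 = 34
LF_C = LS_I = 39; LS_C = 39−9 = 30
LF_B = min(LS_F=28, LS_G=26) = 26; LS_B = 26−12 = 14
LF_A = min(LS_B=14, LS_C=30, LS_D=34, LS_H=35) = 14; LS_A = 14−14 = 0
Slack_E = LS_E − ES_E = 36 − 16 = 20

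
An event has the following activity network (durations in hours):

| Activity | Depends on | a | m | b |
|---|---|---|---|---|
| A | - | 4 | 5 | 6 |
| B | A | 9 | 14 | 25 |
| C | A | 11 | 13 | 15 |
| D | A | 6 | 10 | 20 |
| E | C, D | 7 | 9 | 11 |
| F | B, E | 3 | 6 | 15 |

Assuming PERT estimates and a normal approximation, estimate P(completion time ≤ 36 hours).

0.814

te_A = (4 + 4·5 + 6)/6 = 30/6 = 5; σ²_A = ((6−4)/6)² = 0.111
te_B = (9 + 4·14 + 25)/6 = 90/6 = 15; σ²_B = ((25−9)/6)² = 7.111
te_C = (11 + 4·13 + 15)/6 = 78/6 = 13; σ²_C = ((15−11)/6)² = 0.444
te_D = (6 + 4·10 + 20)/6 = 66/6 = 11; σ²_D = ((20−6)/6)² = 5.444
te_E = (7 + 4·9 + 11)/6 = 54/6 = 9; σ²_E = ((11−7)/6)² = 0.444
te_F = (3 + 4·6 + 15)/6 = 42/6 = 7; σ²_F = ((15−3)/6)² = 4.000

Forward pass:
ES_A = 0; EF_A = 5
ES_B = 5; EF_B = 5+15 = 20
ES_C = 5; EF_C = 5+13 = 18
ES_D = 5; EF_D = 5+11 = 16
ES_E = max(EF_C=18, EF_D=16) = 18; EF_E = 18+9 = 27
ES_F = max(EF_B=20, EF_E=27) = 27; EF_F = 27+7 = 34
Expected project duration μ = 34 hours. Critical path: A → C → E → F.

Variance along critical path = 0.111 + 0.444 + 0.444 + 4.000 = 5.000; σ = √5.000 = 2.236 hours.
Z = (36 − 34) / 2.236 = 0.894
P(T ≤ 36) = Φ(0.894) ≈ 0.814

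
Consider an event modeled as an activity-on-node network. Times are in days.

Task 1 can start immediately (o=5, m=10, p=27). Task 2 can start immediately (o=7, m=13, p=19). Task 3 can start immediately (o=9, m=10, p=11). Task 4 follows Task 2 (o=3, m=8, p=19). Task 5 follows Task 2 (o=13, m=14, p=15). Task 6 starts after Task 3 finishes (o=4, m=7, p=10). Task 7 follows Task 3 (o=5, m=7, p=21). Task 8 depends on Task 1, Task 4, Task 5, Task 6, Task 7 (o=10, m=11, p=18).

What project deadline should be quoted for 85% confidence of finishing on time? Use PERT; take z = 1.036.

41.5 days

te_Task 1 = (5 + 4·10 + 27)/6 = 72/6 = 12; σ²_Task 1 = ((27−5)/6)² = 13.444
te_Task 2 = (7 + 4·13 + 19)/6 = 78/6 = 13; σ²_Task 2 = ((19−7)/6)² = 4.000
te_Task 3 = (9 + 4·10 + 11)/6 = 60/6 = 10; σ²_Task 3 = ((11−9)/6)² = 0.111
te_Task 4 = (3 + 4·8 + 19)/6 = 54/6 = 9; σ²_Task 4 = ((19−3)/6)² = 7.111
te_Task 5 = (13 + 4·14 + 15)/6 = 84/6 = 14; σ²_Task 5 = ((15−13)/6)² = 0.111
te_Task 6 = (4 + 4·7 + 10)/6 = 42/6 = 7; σ²_Task 6 = ((10−4)/6)² = 1.000
te_Task 7 = (5 + 4·7 + 21)/6 = 54/6 = 9; σ²_Task 7 = ((21−5)/6)² = 7.111
te_Task 8 = (10 + 4·11 + 18)/6 = 72/6 = 12; σ²_Task 8 = ((18−10)/6)² = 1.778

Forward pass:
ES_Task 1 = 0; EF_Task 1 = 12
ES_Task 2 = 0; EF_Task 2 = 13
ES_Task 3 = 0; EF_Task 3 = 10
ES_Task 4 = 13; EF_Task 4 = 13+9 = 22
ES_Task 5 = 13; EF_Task 5 = 13+14 = 27
ES_Task 6 = 10; EF_Task 6 = 10+7 = 17
ES_Task 7 = 10; EF_Task 7 = 10+9 = 19
ES_Task 8 = max(EF_Task 1=12, EF_Task 4=22, EF_Task 5=27, EF_Task 6=17, EF_Task 7=19) = 27; EF_Task 8 = 27+12 = 39
Expected project duration μ = 39 days. Critical path: Task 2 → Task 5 → Task 8.

Variance along critical path = 4.000 + 0.111 + 1.778 = 5.889; σ = 2.427 days.
D = μ + z·σ = 39 + 1.036·2.427 = 41.5 days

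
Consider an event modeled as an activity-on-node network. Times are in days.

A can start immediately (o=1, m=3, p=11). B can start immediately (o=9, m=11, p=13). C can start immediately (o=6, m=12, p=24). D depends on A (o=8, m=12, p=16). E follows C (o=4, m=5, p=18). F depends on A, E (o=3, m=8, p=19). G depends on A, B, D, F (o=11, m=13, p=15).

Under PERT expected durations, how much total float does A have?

te_A = (1 + 4·3 + 11)/6 = 24/6 = 4
te_B = (9 + 4·11 + 13)/6 = 66/6 = 11
te_C = (6 + 4·12 + 24)/6 = 78/6 = 13
te_D = (8 + 4·12 + 16)/6 = 72/6 = 12
te_E = (4 + 4·5 + 18)/6 = 42/6 = 7
te_F = (3 + 4·8 + 19)/6 = 54/6 = 9
te_G = (11 + 4·13 + 15)/6 = 78/6 = 13

Forward pass:
ES_A = 0; EF_A = 4
ES_B = 0; EF_B = 11
ES_C = 0; EF_C = 13
ES_D = 4; EF_D = 4+12 = 16
ES_E = 13; EF_E = 13+7 = 20
ES_F = max(EF_A=4, EF_E=20) = 20; EF_F = 20+9 = 29
ES_G = max(EF_A=4, EF_B=11, EF_D=16, EF_F=29) = 29; EF_G = 29+13 = 42
Expected project duration μ = 42 days. Critical path: C → E → F → G.

Backward pass:
LF_G = 42; LS_G = 42−13 = 29
LF_F = LS_G = 29; LS_F = 29−9 = 20
LF_E = LS_F = 20; LS_E = 20−7 = 13
LF_D = LS_G = 29; LS_D = 29−12 = 17
LF_C = LS_E = 13; LS_C = 13−13 = 0
LF_B = LS_G = 29; LS_B = 29−11 = 18
LF_A = min(LS_D=17, LS_F=20, LS_G=29) = 17; LS_A = 17−4 = 13
Slack_A = LS_A − ES_A = 13 − 0 = 13

13 days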